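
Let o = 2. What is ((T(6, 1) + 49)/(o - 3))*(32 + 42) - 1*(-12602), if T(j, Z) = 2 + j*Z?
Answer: 8384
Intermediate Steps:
T(j, Z) = 2 + Z*j
((T(6, 1) + 49)/(o - 3))*(32 + 42) - 1*(-12602) = (((2 + 1*6) + 49)/(2 - 3))*(32 + 42) - 1*(-12602) = (((2 + 6) + 49)/(-1))*74 + 12602 = ((8 + 49)*(-1))*74 + 12602 = (57*(-1))*74 + 12602 = -57*74 + 12602 = -4218 + 12602 = 8384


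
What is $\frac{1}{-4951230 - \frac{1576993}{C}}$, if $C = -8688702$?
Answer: $- \frac{789882}{3910887311497} \approx -2.0197 \cdot 10^{-7}$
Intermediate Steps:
$\frac{1}{-4951230 - \frac{1576993}{C}} = \frac{1}{-4951230 - \frac{1576993}{-8688702}} = \frac{1}{-4951230 - - \frac{143363}{789882}} = \frac{1}{-4951230 + \frac{143363}{789882}} = \frac{1}{- \frac{3910887311497}{789882}} = - \frac{789882}{3910887311497}$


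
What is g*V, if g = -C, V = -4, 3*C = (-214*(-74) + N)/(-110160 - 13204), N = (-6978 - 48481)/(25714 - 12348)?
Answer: -211608517/1236662418 ≈ -0.17111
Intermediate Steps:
N = -55459/13366 ≈ -4.1493
C = -211608517/4946649672 (C = ((-214*(-74) - 55459/13366)/(-110160 - 13204))/3 = ((15836 - 55459/13366)/(-123364))/3 = ((211608517/13366)*(-1/123364))/3 = (1/3)*(-211608517/1648883224) = -211608517/4946649672 ≈ -0.042778)
g = 211608517/4946649672 (g = -1*(-211608517/4946649672) = 211608517/4946649672 ≈ 0.042778)
g*V = (211608517/4946649672)*(-4) = -211608517/1236662418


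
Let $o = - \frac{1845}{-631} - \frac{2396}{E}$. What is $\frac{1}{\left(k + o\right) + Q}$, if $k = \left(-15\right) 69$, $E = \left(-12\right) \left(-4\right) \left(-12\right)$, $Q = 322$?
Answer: $- \frac{90864}{64142383} \approx -0.0014166$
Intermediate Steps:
$E = -576$ ($E = 48 \left(-12\right) = -576$)
$o = \frac{643649}{90864}$ ($o = - \frac{1845}{-631} - \frac{2396}{-576} = \left(-1845\right) \left(- \frac{1}{631}\right) - - \frac{599}{144} = \frac{1845}{631} + \frac{599}{144} = \frac{643649}{90864} \approx 7.0836$)
$k = -1035$
$\frac{1}{\left(k + o\right) + Q} = \frac{1}{\left(-1035 + \frac{643649}{90864}\right) + 322} = \frac{1}{- \frac{93400591}{90864} + 322} = \frac{1}{- \frac{64142383}{90864}} = - \frac{90864}{64142383}$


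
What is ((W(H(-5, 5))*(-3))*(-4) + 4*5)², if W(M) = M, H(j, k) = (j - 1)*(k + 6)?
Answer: 595984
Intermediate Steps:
H(j, k) = (-1 + j)*(6 + k)
((W(H(-5, 5))*(-3))*(-4) + 4*5)² = (((-6 - 1*5 + 6*(-5) - 5*5)*(-3))*(-4) + 4*5)² = (((-6 - 5 - 30 - 25)*(-3))*(-4) + 20)² = (-66*(-3)*(-4) + 20)² = (198*(-4) + 20)² = (-792 + 20)² = (-772)² = 595984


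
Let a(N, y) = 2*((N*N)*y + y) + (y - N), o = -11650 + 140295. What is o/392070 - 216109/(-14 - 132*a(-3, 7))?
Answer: 4363941383/388423749 ≈ 11.235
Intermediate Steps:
o = 128645
a(N, y) = -N + 3*y + 2*y*N² (a(N, y) = 2*(N²*y + y) + (y - N) = 2*(y*N² + y) + (y - N) = 2*(y + y*N²) + (y - N) = (2*y + 2*y*N²) + (y - N) = -N + 3*y + 2*y*N²)
o/392070 - 216109/(-14 - 132*a(-3, 7)) = 128645/392070 - 216109/(-14 - 132*(-1*(-3) + 3*7 + 2*7*(-3)²)) = 128645*(1/392070) - 216109/(-14 - 132*(3 + 21 + 2*7*9)) = 25729/78414 - 216109/(-14 - 132*(3 + 21 + 126)) = 25729/78414 - 216109/(-14 - 132*150) = 25729/78414 - 216109/(-14 - 19800) = 25729/78414 - 216109/(-19814) = 25729/78414 - 216109*(-1/19814) = 25729/78414 + 216109/19814 = 4363941383/388423749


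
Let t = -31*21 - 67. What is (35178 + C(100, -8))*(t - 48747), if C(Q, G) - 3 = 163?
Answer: -1748290960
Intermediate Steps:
C(Q, G) = 166 (C(Q, G) = 3 + 163 = 166)
t = -718 (t = -651 - 67 = -718)
(35178 + C(100, -8))*(t - 48747) = (35178 + 166)*(-718 - 48747) = 35344*(-49465) = -1748290960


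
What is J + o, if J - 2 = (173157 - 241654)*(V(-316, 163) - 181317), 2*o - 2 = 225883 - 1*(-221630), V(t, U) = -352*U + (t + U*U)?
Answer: 29103452879/2 ≈ 1.4552e+10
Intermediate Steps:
V(t, U) = t + U**2 - 352*U (V(t, U) = -352*U + (t + U**2) = t + U**2 - 352*U)
o = 447515/2 (o = 1 + (225883 - 1*(-221630))/2 = 1 + (225883 + 221630)/2 = 1 + (1/2)*447513 = 1 + 447513/2 = 447515/2 ≈ 2.2376e+5)
J = 14551502682 (J = 2 + (173157 - 241654)*((-316 + 163**2 - 352*163) - 181317) = 2 - 68497*((-316 + 26569 - 57376) - 181317) = 2 - 68497*(-31123 - 181317) = 2 - 68497*(-212440) = 2 + 14551502680 = 14551502682)
J + o = 14551502682 + 447515/2 = 29103452879/2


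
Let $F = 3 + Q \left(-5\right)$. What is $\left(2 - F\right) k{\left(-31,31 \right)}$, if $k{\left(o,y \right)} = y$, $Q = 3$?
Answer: $434$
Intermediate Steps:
$F = -12$ ($F = 3 + 3 \left(-5\right) = 3 - 15 = -12$)
$\left(2 - F\right) k{\left(-31,31 \right)} = \left(2 - -12\right) 31 = \left(2 + 12\right) 31 = 14 \cdot 31 = 434$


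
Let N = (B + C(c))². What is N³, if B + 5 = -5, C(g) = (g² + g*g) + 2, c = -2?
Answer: 0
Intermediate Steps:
C(g) = 2 + 2*g² (C(g) = (g² + g²) + 2 = 2*g² + 2 = 2 + 2*g²)
B = -10 (B = -5 - 5 = -10)
N = 0 (N = (-10 + (2 + 2*(-2)²))² = (-10 + (2 + 2*4))² = (-10 + (2 + 8))² = (-10 + 10)² = 0² = 0)
N³ = 0³ = 0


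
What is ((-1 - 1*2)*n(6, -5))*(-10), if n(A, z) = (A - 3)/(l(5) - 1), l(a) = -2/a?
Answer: -450/7 ≈ -64.286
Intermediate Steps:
n(A, z) = 15/7 - 5*A/7 (n(A, z) = (A - 3)/(-2/5 - 1) = (-3 + A)/(-2*⅕ - 1) = (-3 + A)/(-⅖ - 1) = (-3 + A)/(-7/5) = (-3 + A)*(-5/7) = 15/7 - 5*A/7)
((-1 - 1*2)*n(6, -5))*(-10) = ((-1 - 1*2)*(15/7 - 5/7*6))*(-10) = ((-1 - 2)*(15/7 - 30/7))*(-10) = -3*(-15/7)*(-10) = (45/7)*(-10) = -450/7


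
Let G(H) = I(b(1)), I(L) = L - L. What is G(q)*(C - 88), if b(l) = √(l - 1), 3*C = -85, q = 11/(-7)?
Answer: 0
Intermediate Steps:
q = -11/7 (q = 11*(-⅐) = -11/7 ≈ -1.5714)
C = -85/3 (C = (⅓)*(-85) = -85/3 ≈ -28.333)
b(l) = √(-1 + l)
I(L) = 0
G(H) = 0
G(q)*(C - 88) = 0*(-85/3 - 88) = 0*(-349/3) = 0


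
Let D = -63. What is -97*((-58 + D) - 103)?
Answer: 21728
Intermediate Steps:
-97*((-58 + D) - 103) = -97*((-58 - 63) - 103) = -97*(-121 - 103) = -97*(-224) = 21728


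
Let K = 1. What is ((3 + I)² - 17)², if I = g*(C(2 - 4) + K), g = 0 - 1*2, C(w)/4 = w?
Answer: 73984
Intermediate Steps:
C(w) = 4*w
g = -2 (g = 0 - 2 = -2)
I = 14 (I = -2*(4*(2 - 4) + 1) = -2*(4*(-2) + 1) = -2*(-8 + 1) = -2*(-7) = 14)
((3 + I)² - 17)² = ((3 + 14)² - 17)² = (17² - 17)² = (289 - 17)² = 272² = 73984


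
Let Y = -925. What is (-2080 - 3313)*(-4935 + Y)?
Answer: 31602980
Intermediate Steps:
(-2080 - 3313)*(-4935 + Y) = (-2080 - 3313)*(-4935 - 925) = -5393*(-5860) = 31602980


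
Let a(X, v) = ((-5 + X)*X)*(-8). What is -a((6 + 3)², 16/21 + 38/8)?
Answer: 49248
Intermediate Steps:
a(X, v) = -8*X*(-5 + X) (a(X, v) = (X*(-5 + X))*(-8) = -8*X*(-5 + X))
-a((6 + 3)², 16/21 + 38/8) = -8*(6 + 3)²*(5 - (6 + 3)²) = -8*9²*(5 - 1*9²) = -8*81*(5 - 1*81) = -8*81*(5 - 81) = -8*81*(-76) = -1*(-49248) = 49248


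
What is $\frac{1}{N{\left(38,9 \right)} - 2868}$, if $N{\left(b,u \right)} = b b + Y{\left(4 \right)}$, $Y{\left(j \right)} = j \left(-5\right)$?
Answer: $- \frac{1}{1444} \approx -0.00069252$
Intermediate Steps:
$Y{\left(j \right)} = - 5 j$
$N{\left(b,u \right)} = -20 + b^{2}$ ($N{\left(b,u \right)} = b b - 20 = b^{2} - 20 = -20 + b^{2}$)
$\frac{1}{N{\left(38,9 \right)} - 2868} = \frac{1}{\left(-20 + 38^{2}\right) - 2868} = \frac{1}{\left(-20 + 1444\right) - 2868} = \frac{1}{1424 - 2868} = \frac{1}{-1444} = - \frac{1}{1444}$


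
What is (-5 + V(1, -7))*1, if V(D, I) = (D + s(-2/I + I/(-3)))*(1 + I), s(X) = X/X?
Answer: -17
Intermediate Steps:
s(X) = 1
V(D, I) = (1 + D)*(1 + I) (V(D, I) = (D + 1)*(1 + I) = (1 + D)*(1 + I))
(-5 + V(1, -7))*1 = (-5 + (1 + 1 - 7 + 1*(-7)))*1 = (-5 + (1 + 1 - 7 - 7))*1 = (-5 - 12)*1 = -17*1 = -17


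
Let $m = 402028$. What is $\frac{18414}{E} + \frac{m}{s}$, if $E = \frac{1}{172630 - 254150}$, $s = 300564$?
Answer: $- \frac{10254077482543}{6831} \approx -1.5011 \cdot 10^{9}$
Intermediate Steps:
$E = - \frac{1}{81520}$ ($E = \frac{1}{-81520} = - \frac{1}{81520} \approx -1.2267 \cdot 10^{-5}$)
$\frac{18414}{E} + \frac{m}{s} = \frac{18414}{- \frac{1}{81520}} + \frac{402028}{300564} = 18414 \left(-81520\right) + 402028 \cdot \frac{1}{300564} = -1501109280 + \frac{9137}{6831} = - \frac{10254077482543}{6831}$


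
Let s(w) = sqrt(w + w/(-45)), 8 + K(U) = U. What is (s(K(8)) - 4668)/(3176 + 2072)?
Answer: -1167/1312 ≈ -0.88948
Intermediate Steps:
K(U) = -8 + U
s(w) = 2*sqrt(55)*sqrt(w)/15 (s(w) = sqrt(w + w*(-1/45)) = sqrt(w - w/45) = sqrt(44*w/45) = 2*sqrt(55)*sqrt(w)/15)
(s(K(8)) - 4668)/(3176 + 2072) = (2*sqrt(55)*sqrt(-8 + 8)/15 - 4668)/(3176 + 2072) = (2*sqrt(55)*sqrt(0)/15 - 4668)/5248 = ((2/15)*sqrt(55)*0 - 4668)*(1/5248) = (0 - 4668)*(1/5248) = -4668*1/5248 = -1167/1312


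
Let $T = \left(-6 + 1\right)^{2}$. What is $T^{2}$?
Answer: $625$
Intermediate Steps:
$T = 25$ ($T = \left(-5\right)^{2} = 25$)
$T^{2} = 25^{2} = 625$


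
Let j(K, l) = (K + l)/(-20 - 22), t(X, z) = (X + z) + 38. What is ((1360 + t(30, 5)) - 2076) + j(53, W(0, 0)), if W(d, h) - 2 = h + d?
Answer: -27061/42 ≈ -644.31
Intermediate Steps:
t(X, z) = 38 + X + z
W(d, h) = 2 + d + h (W(d, h) = 2 + (h + d) = 2 + (d + h) = 2 + d + h)
j(K, l) = -K/42 - l/42 (j(K, l) = (K + l)/(-42) = (K + l)*(-1/42) = -K/42 - l/42)
((1360 + t(30, 5)) - 2076) + j(53, W(0, 0)) = ((1360 + (38 + 30 + 5)) - 2076) + (-1/42*53 - (2 + 0 + 0)/42) = ((1360 + 73) - 2076) + (-53/42 - 1/42*2) = (1433 - 2076) + (-53/42 - 1/21) = -643 - 55/42 = -27061/42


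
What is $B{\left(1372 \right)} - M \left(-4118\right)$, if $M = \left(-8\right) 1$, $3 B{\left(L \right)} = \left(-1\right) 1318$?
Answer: $- \frac{100150}{3} \approx -33383.0$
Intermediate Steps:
$B{\left(L \right)} = - \frac{1318}{3}$ ($B{\left(L \right)} = \frac{\left(-1\right) 1318}{3} = \frac{1}{3} \left(-1318\right) = - \frac{1318}{3}$)
$M = -8$
$B{\left(1372 \right)} - M \left(-4118\right) = - \frac{1318}{3} - \left(-8\right) \left(-4118\right) = - \frac{1318}{3} - 32944 = - \frac{100150}{3}$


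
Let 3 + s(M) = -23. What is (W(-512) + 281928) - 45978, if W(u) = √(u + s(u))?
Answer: 235950 + I*√538 ≈ 2.3595e+5 + 23.195*I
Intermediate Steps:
s(M) = -26 (s(M) = -3 - 23 = -26)
W(u) = √(-26 + u) (W(u) = √(u - 26) = √(-26 + u))
(W(-512) + 281928) - 45978 = (√(-26 - 512) + 281928) - 45978 = (√(-538) + 281928) - 45978 = (I*√538 + 281928) - 45978 = (281928 + I*√538) - 45978 = 235950 + I*√538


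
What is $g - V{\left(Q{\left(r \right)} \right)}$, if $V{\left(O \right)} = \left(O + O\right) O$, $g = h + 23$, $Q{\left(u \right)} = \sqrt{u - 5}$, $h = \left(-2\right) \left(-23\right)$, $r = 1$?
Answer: $77$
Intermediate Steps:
$h = 46$
$Q{\left(u \right)} = \sqrt{-5 + u}$
$g = 69$ ($g = 46 + 23 = 69$)
$V{\left(O \right)} = 2 O^{2}$ ($V{\left(O \right)} = 2 O O = 2 O^{2}$)
$g - V{\left(Q{\left(r \right)} \right)} = 69 - 2 \left(\sqrt{-5 + 1}\right)^{2} = 69 - 2 \left(\sqrt{-4}\right)^{2} = 69 - 2 \left(2 i\right)^{2} = 69 - 2 \left(-4\right) = 69 - -8 = 69 + 8 = 77$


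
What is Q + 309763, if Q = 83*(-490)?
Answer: 269093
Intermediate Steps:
Q = -40670
Q + 309763 = -40670 + 309763 = 269093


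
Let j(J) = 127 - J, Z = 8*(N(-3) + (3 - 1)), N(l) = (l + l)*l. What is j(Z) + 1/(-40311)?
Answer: -1330264/40311 ≈ -33.000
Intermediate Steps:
N(l) = 2*l² (N(l) = (2*l)*l = 2*l²)
Z = 160 (Z = 8*(2*(-3)² + (3 - 1)) = 8*(2*9 + 2) = 8*(18 + 2) = 8*20 = 160)
j(Z) + 1/(-40311) = (127 - 1*160) + 1/(-40311) = (127 - 160) - 1/40311 = -33 - 1/40311 = -1330264/40311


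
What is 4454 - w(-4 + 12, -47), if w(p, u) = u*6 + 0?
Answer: 4736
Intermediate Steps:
w(p, u) = 6*u (w(p, u) = 6*u + 0 = 6*u)
4454 - w(-4 + 12, -47) = 4454 - 6*(-47) = 4454 - 1*(-282) = 4454 + 282 = 4736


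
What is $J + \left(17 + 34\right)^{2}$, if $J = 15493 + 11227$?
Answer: $29321$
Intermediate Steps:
$J = 26720$
$J + \left(17 + 34\right)^{2} = 26720 + \left(17 + 34\right)^{2} = 26720 + 51^{2} = 26720 + 2601 = 29321$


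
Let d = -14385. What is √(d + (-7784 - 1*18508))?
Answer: I*√40677 ≈ 201.69*I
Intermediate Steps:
√(d + (-7784 - 1*18508)) = √(-14385 + (-7784 - 1*18508)) = √(-14385 + (-7784 - 18508)) = √(-14385 - 26292) = √(-40677) = I*√40677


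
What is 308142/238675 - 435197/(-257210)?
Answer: 36625569559/12277919350 ≈ 2.9830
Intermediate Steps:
308142/238675 - 435197/(-257210) = 308142*(1/238675) - 435197*(-1/257210) = 308142/238675 + 435197/257210 = 36625569559/12277919350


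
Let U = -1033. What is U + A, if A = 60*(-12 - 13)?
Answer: -2533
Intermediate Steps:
A = -1500 (A = 60*(-25) = -1500)
U + A = -1033 - 1500 = -2533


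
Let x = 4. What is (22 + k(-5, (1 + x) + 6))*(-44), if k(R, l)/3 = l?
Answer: -2420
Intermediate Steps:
k(R, l) = 3*l
(22 + k(-5, (1 + x) + 6))*(-44) = (22 + 3*((1 + 4) + 6))*(-44) = (22 + 3*(5 + 6))*(-44) = (22 + 3*11)*(-44) = (22 + 33)*(-44) = 55*(-44) = -2420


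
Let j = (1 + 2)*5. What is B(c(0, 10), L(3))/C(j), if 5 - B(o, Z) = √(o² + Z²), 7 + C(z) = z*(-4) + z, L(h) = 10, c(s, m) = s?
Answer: 5/52 ≈ 0.096154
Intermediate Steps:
j = 15 (j = 3*5 = 15)
C(z) = -7 - 3*z (C(z) = -7 + (z*(-4) + z) = -7 + (-4*z + z) = -7 - 3*z)
B(o, Z) = 5 - √(Z² + o²) (B(o, Z) = 5 - √(o² + Z²) = 5 - √(Z² + o²))
B(c(0, 10), L(3))/C(j) = (5 - √(10² + 0²))/(-7 - 3*15) = (5 - √(100 + 0))/(-7 - 45) = (5 - √100)/(-52) = (5 - 1*10)*(-1/52) = (5 - 10)*(-1/52) = -5*(-1/52) = 5/52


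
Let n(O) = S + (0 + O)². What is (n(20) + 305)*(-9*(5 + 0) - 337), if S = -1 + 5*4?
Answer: -276568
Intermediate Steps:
S = 19 (S = -1 + 20 = 19)
n(O) = 19 + O² (n(O) = 19 + (0 + O)² = 19 + O²)
(n(20) + 305)*(-9*(5 + 0) - 337) = ((19 + 20²) + 305)*(-9*(5 + 0) - 337) = ((19 + 400) + 305)*(-9*5 - 337) = (419 + 305)*(-45 - 337) = 724*(-382) = -276568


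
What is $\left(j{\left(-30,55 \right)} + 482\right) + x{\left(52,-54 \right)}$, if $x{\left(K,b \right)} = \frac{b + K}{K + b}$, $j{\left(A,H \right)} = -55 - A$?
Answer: $458$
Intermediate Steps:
$x{\left(K,b \right)} = 1$ ($x{\left(K,b \right)} = \frac{K + b}{K + b} = 1$)
$\left(j{\left(-30,55 \right)} + 482\right) + x{\left(52,-54 \right)} = \left(\left(-55 - -30\right) + 482\right) + 1 = \left(\left(-55 + 30\right) + 482\right) + 1 = \left(-25 + 482\right) + 1 = 457 + 1 = 458$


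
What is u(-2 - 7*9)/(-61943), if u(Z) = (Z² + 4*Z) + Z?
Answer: -3900/61943 ≈ -0.062961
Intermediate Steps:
u(Z) = Z² + 5*Z
u(-2 - 7*9)/(-61943) = ((-2 - 7*9)*(5 + (-2 - 7*9)))/(-61943) = ((-2 - 63)*(5 + (-2 - 63)))*(-1/61943) = -65*(5 - 65)*(-1/61943) = -65*(-60)*(-1/61943) = 3900*(-1/61943) = -3900/61943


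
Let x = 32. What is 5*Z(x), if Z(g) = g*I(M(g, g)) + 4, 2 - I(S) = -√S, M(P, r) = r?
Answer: 340 + 640*√2 ≈ 1245.1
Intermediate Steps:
I(S) = 2 + √S (I(S) = 2 - (-1)*√S = 2 + √S)
Z(g) = 4 + g*(2 + √g) (Z(g) = g*(2 + √g) + 4 = 4 + g*(2 + √g))
5*Z(x) = 5*(4 + 32*(2 + √32)) = 5*(4 + 32*(2 + 4*√2)) = 5*(4 + (64 + 128*√2)) = 5*(68 + 128*√2) = 340 + 640*√2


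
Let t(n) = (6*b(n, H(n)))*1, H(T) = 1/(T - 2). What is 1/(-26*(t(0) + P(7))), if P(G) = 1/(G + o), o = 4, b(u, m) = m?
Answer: 11/832 ≈ 0.013221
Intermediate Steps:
H(T) = 1/(-2 + T)
t(n) = 6/(-2 + n) (t(n) = (6/(-2 + n))*1 = 6/(-2 + n))
P(G) = 1/(4 + G) (P(G) = 1/(G + 4) = 1/(4 + G))
1/(-26*(t(0) + P(7))) = 1/(-26*(6/(-2 + 0) + 1/(4 + 7))) = 1/(-26*(6/(-2) + 1/11)) = 1/(-26*(6*(-1/2) + 1/11)) = 1/(-26*(-3 + 1/11)) = 1/(-26*(-32/11)) = 1/(832/11) = 11/832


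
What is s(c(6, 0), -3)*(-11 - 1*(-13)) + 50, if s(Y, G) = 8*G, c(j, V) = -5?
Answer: 2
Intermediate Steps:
s(c(6, 0), -3)*(-11 - 1*(-13)) + 50 = (8*(-3))*(-11 - 1*(-13)) + 50 = -24*(-11 + 13) + 50 = -24*2 + 50 = -48 + 50 = 2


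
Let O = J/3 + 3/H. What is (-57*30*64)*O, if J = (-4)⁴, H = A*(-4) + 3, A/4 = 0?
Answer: -9448320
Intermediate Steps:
A = 0 (A = 4*0 = 0)
H = 3 (H = 0*(-4) + 3 = 0 + 3 = 3)
J = 256
O = 259/3 (O = 256/3 + 3/3 = 256*(⅓) + 3*(⅓) = 256/3 + 1 = 259/3 ≈ 86.333)
(-57*30*64)*O = -57*30*64*(259/3) = -1710*64*(259/3) = -1*109440*(259/3) = -109440*259/3 = -9448320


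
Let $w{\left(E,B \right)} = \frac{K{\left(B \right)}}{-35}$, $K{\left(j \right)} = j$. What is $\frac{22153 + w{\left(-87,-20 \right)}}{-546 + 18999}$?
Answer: $\frac{155075}{129171} \approx 1.2005$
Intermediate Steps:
$w{\left(E,B \right)} = - \frac{B}{35}$ ($w{\left(E,B \right)} = \frac{B}{-35} = B \left(- \frac{1}{35}\right) = - \frac{B}{35}$)
$\frac{22153 + w{\left(-87,-20 \right)}}{-546 + 18999} = \frac{22153 - - \frac{4}{7}}{-546 + 18999} = \frac{22153 + \frac{4}{7}}{18453} = \frac{155075}{7} \cdot \frac{1}{18453} = \frac{155075}{129171}$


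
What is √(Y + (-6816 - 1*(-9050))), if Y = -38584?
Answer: 5*I*√1454 ≈ 190.66*I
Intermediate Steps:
√(Y + (-6816 - 1*(-9050))) = √(-38584 + (-6816 - 1*(-9050))) = √(-38584 + (-6816 + 9050)) = √(-38584 + 2234) = √(-36350) = 5*I*√1454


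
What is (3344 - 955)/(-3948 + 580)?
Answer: -2389/3368 ≈ -0.70932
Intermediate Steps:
(3344 - 955)/(-3948 + 580) = 2389/(-3368) = 2389*(-1/3368) = -2389/3368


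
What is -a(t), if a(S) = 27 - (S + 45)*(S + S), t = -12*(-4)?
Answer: 8901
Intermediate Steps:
t = 48
a(S) = 27 - 2*S*(45 + S) (a(S) = 27 - (45 + S)*2*S = 27 - 2*S*(45 + S))
-a(t) = -(27 - 90*48 - 2*48**2) = -(27 - 4320 - 2*2304) = -(27 - 4320 - 4608) = -1*(-8901) = 8901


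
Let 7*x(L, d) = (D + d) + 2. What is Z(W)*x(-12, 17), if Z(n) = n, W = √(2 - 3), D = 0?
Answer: 19*I/7 ≈ 2.7143*I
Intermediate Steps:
W = I (W = √(-1) = I ≈ 1.0*I)
x(L, d) = 2/7 + d/7 (x(L, d) = ((0 + d) + 2)/7 = (d + 2)/7 = (2 + d)/7 = 2/7 + d/7)
Z(W)*x(-12, 17) = I*(2/7 + (⅐)*17) = I*(2/7 + 17/7) = I*(19/7) = 19*I/7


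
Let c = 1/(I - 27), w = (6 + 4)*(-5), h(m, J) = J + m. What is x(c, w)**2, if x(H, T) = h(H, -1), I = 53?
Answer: 625/676 ≈ 0.92456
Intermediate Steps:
w = -50 (w = 10*(-5) = -50)
c = 1/26 (c = 1/(53 - 27) = 1/26 ≈ 0.038462)
x(H, T) = -1 + H
x(c, w)**2 = (-1 + 1/26)**2 = (-25/26)**2 = 625/676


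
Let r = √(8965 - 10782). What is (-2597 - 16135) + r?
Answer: -18732 + I*√1817 ≈ -18732.0 + 42.626*I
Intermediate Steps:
r = I*√1817 (r = √(-1817) = I*√1817 ≈ 42.626*I)
(-2597 - 16135) + r = (-2597 - 16135) + I*√1817 = -18732 + I*√1817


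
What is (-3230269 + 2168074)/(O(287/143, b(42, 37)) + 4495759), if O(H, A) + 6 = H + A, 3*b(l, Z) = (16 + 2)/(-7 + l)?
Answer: -5316285975/22501254668 ≈ -0.23627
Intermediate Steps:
b(l, Z) = 6/(-7 + l) (b(l, Z) = ((16 + 2)/(-7 + l))/3 = (18/(-7 + l))/3 = 6/(-7 + l))
O(H, A) = -6 + A + H (O(H, A) = -6 + (H + A) = -6 + (A + H) = -6 + A + H)
(-3230269 + 2168074)/(O(287/143, b(42, 37)) + 4495759) = (-3230269 + 2168074)/((-6 + 6/(-7 + 42) + 287/143) + 4495759) = -1062195/((-6 + 6/35 + 287*(1/143)) + 4495759) = -1062195/((-6 + 6*(1/35) + 287/143) + 4495759) = -1062195/((-6 + 6/35 + 287/143) + 4495759) = -1062195/(-19127/5005 + 4495759) = -1062195/22501254668/5005 = -1062195*5005/22501254668 = -5316285975/22501254668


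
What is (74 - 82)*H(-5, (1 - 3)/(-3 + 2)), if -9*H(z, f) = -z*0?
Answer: 0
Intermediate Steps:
H(z, f) = 0 (H(z, f) = -(-z)*0/9 = -⅑*0 = 0)
(74 - 82)*H(-5, (1 - 3)/(-3 + 2)) = (74 - 82)*0 = -8*0 = 0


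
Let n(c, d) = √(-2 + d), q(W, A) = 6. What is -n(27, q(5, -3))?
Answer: -2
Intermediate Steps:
-n(27, q(5, -3)) = -√(-2 + 6) = -√4 = -1*2 = -2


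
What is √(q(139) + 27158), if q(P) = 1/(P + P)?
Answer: 5*√83955166/278 ≈ 164.80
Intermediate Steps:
q(P) = 1/(2*P)
√(q(139) + 27158) = √((½)/139 + 27158) = √((½)*(1/139) + 27158) = √(1/278 + 27158) = √(7549925/278) = 5*√83955166/278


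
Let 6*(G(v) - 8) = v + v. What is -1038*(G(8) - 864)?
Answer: 885760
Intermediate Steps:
G(v) = 8 + v/3 (G(v) = 8 + (v + v)/6 = 8 + (2*v)/6 = 8 + v/3)
-1038*(G(8) - 864) = -1038*((8 + (1/3)*8) - 864) = -1038*((8 + 8/3) - 864) = -1038*(32/3 - 864) = -1038*(-2560/3) = 885760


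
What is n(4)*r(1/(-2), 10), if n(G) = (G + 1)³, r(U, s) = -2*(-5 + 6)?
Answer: -250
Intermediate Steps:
r(U, s) = -2 (r(U, s) = -2*1 = -2)
n(G) = (1 + G)³
n(4)*r(1/(-2), 10) = (1 + 4)³*(-2) = 5³*(-2) = 125*(-2) = -250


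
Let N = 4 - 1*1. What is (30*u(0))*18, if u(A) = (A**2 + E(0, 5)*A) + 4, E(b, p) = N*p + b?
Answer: 2160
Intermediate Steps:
N = 3 (N = 4 - 1 = 3)
E(b, p) = b + 3*p (E(b, p) = 3*p + b = b + 3*p)
u(A) = 4 + A**2 + 15*A (u(A) = (A**2 + (0 + 3*5)*A) + 4 = (A**2 + (0 + 15)*A) + 4 = (A**2 + 15*A) + 4 = 4 + A**2 + 15*A)
(30*u(0))*18 = (30*(4 + 0**2 + 15*0))*18 = (30*(4 + 0 + 0))*18 = (30*4)*18 = 120*18 = 2160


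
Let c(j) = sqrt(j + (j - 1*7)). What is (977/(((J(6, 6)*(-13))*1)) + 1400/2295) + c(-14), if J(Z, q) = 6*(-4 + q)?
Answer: -134921/23868 + I*sqrt(35) ≈ -5.6528 + 5.9161*I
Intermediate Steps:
J(Z, q) = -24 + 6*q
c(j) = sqrt(-7 + 2*j) (c(j) = sqrt(j + (j - 7)) = sqrt(j + (-7 + j)) = sqrt(-7 + 2*j))
(977/(((J(6, 6)*(-13))*1)) + 1400/2295) + c(-14) = (977/((((-24 + 6*6)*(-13))*1)) + 1400/2295) + sqrt(-7 + 2*(-14)) = (977/((((-24 + 36)*(-13))*1)) + 1400*(1/2295)) + sqrt(-7 - 28) = (977/(((12*(-13))*1)) + 280/459) + sqrt(-35) = (977/((-156*1)) + 280/459) + I*sqrt(35) = (977/(-156) + 280/459) + I*sqrt(35) = (977*(-1/156) + 280/459) + I*sqrt(35) = (-977/156 + 280/459) + I*sqrt(35) = -134921/23868 + I*sqrt(35)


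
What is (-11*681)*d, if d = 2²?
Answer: -29964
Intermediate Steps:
d = 4
(-11*681)*d = -11*681*4 = -7491*4 = -29964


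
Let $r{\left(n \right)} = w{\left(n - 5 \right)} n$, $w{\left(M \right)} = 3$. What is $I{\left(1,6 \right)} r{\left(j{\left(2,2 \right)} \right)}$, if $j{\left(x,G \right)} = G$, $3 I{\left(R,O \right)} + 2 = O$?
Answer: $8$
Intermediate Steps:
$I{\left(R,O \right)} = - \frac{2}{3} + \frac{O}{3}$
$r{\left(n \right)} = 3 n$
$I{\left(1,6 \right)} r{\left(j{\left(2,2 \right)} \right)} = \left(- \frac{2}{3} + \frac{1}{3} \cdot 6\right) 3 \cdot 2 = \left(- \frac{2}{3} + 2\right) 6 = \frac{4}{3} \cdot 6 = 8$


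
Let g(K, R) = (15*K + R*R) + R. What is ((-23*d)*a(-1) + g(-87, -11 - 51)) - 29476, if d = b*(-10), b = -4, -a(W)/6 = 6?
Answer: 6121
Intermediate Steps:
a(W) = -36 (a(W) = -6*6 = -36)
d = 40 (d = -4*(-10) = 40)
g(K, R) = R + R² + 15*K (g(K, R) = (15*K + R²) + R = (R² + 15*K) + R = R + R² + 15*K)
((-23*d)*a(-1) + g(-87, -11 - 51)) - 29476 = (-23*40*(-36) + ((-11 - 51) + (-11 - 51)² + 15*(-87))) - 29476 = (-920*(-36) + (-62 + (-62)² - 1305)) - 29476 = (33120 + (-62 + 3844 - 1305)) - 29476 = (33120 + 2477) - 29476 = 35597 - 29476 = 6121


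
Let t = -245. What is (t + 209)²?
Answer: 1296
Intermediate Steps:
(t + 209)² = (-245 + 209)² = (-36)² = 1296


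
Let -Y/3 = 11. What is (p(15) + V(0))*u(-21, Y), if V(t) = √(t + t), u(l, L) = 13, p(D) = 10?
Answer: 130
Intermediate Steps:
Y = -33 (Y = -3*11 = -33)
V(t) = √2*√t (V(t) = √(2*t) = √2*√t)
(p(15) + V(0))*u(-21, Y) = (10 + √2*√0)*13 = (10 + √2*0)*13 = (10 + 0)*13 = 10*13 = 130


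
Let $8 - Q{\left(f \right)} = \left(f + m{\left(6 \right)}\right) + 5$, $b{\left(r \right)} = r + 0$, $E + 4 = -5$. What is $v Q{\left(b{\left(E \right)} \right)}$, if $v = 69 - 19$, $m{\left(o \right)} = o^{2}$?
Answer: $-1200$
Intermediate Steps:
$E = -9$ ($E = -4 - 5 = -9$)
$b{\left(r \right)} = r$
$Q{\left(f \right)} = -33 - f$ ($Q{\left(f \right)} = 8 - \left(\left(f + 6^{2}\right) + 5\right) = 8 - \left(\left(f + 36\right) + 5\right) = 8 - \left(\left(36 + f\right) + 5\right) = 8 - \left(41 + f\right) = -33 - f$)
$v = 50$ ($v = 69 - 19 = 50$)
$v Q{\left(b{\left(E \right)} \right)} = 50 \left(-33 - -9\right) = 50 \left(-33 + 9\right) = 50 \left(-24\right) = -1200$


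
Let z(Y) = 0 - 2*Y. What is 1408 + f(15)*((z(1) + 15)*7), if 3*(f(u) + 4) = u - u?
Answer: 1044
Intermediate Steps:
z(Y) = -2*Y
f(u) = -4 (f(u) = -4 + (u - u)/3 = -4 + (⅓)*0 = -4 + 0 = -4)
1408 + f(15)*((z(1) + 15)*7) = 1408 - 4*(-2*1 + 15)*7 = 1408 - 4*(-2 + 15)*7 = 1408 - 52*7 = 1408 - 4*91 = 1408 - 364 = 1044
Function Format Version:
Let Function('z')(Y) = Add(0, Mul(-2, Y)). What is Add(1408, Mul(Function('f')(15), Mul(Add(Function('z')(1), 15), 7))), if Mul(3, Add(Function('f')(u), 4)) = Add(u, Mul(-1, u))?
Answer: 1044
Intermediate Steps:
Function('z')(Y) = Mul(-2, Y)
Function('f')(u) = -4 (Function('f')(u) = Add(-4, Mul(Rational(1, 3), Add(u, Mul(-1, u)))) = Add(-4, Mul(Rational(1, 3), 0)) = Add(-4, 0) = -4)
Add(1408, Mul(Function('f')(15), Mul(Add(Function('z')(1), 15), 7))) = Add(1408, Mul(-4, Mul(Add(Mul(-2, 1), 15), 7))) = Add(1408, Mul(-4, Mul(Add(-2, 15), 7))) = Add(1408, Mul(-4, Mul(13, 7))) = Add(1408, Mul(-4, 91)) = Add(1408, -364) = 1044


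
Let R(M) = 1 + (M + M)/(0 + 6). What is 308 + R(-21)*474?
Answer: -2536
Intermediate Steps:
R(M) = 1 + M/3 (R(M) = 1 + (2*M)/6 = 1 + (2*M)*(1/6) = 1 + M/3)
308 + R(-21)*474 = 308 + (1 + (1/3)*(-21))*474 = 308 + (1 - 7)*474 = 308 - 6*474 = 308 - 2844 = -2536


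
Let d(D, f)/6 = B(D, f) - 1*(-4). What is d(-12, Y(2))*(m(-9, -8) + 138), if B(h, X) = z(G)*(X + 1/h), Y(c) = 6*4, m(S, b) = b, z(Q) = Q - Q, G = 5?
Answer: 3120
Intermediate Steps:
z(Q) = 0
Y(c) = 24
B(h, X) = 0 (B(h, X) = 0*(X + 1/h) = 0)
d(D, f) = 24 (d(D, f) = 6*(0 - 1*(-4)) = 6*(0 + 4) = 6*4 = 24)
d(-12, Y(2))*(m(-9, -8) + 138) = 24*(-8 + 138) = 24*130 = 3120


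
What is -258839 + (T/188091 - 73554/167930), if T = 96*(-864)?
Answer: -454208216678828/1754784535 ≈ -2.5884e+5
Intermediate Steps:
T = -82944
-258839 + (T/188091 - 73554/167930) = -258839 + (-82944/188091 - 73554/167930) = -258839 + (-82944*1/188091 - 73554*1/167930) = -258839 + (-9216/20899 - 36777/83965) = -258839 - 1542423963/1754784535 = -454208216678828/1754784535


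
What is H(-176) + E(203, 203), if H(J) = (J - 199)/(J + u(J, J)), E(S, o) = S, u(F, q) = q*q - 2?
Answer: 2083873/10266 ≈ 202.99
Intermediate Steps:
u(F, q) = -2 + q² (u(F, q) = q² - 2 = -2 + q²)
H(J) = (-199 + J)/(-2 + J + J²) (H(J) = (J - 199)/(J + (-2 + J²)) = (-199 + J)/(-2 + J + J²))
H(-176) + E(203, 203) = (-199 - 176)/(-2 - 176 + (-176)²) + 203 = -375/(-2 - 176 + 30976) + 203 = -375/30798 + 203 = (1/30798)*(-375) + 203 = -125/10266 + 203 = 2083873/10266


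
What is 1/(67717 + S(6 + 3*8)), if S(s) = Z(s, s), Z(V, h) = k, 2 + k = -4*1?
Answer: 1/67711 ≈ 1.4769e-5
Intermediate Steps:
k = -6 (k = -2 - 4*1 = -2 - 4 = -6)
Z(V, h) = -6
S(s) = -6
1/(67717 + S(6 + 3*8)) = 1/(67717 - 6) = 1/67711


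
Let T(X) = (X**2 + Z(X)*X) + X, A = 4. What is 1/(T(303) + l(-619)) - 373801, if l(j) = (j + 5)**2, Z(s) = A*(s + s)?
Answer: -449899407579/1203580 ≈ -3.7380e+5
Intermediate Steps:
Z(s) = 8*s (Z(s) = 4*(s + s) = 4*(2*s) = 8*s)
l(j) = (5 + j)**2
T(X) = X + 9*X**2 (T(X) = (X**2 + (8*X)*X) + X = (X**2 + 8*X**2) + X = 9*X**2 + X = X + 9*X**2)
1/(T(303) + l(-619)) - 373801 = 1/(303*(1 + 9*303) + (5 - 619)**2) - 373801 = 1/(303*(1 + 2727) + (-614)**2) - 373801 = 1/(303*2728 + 376996) - 373801 = 1/(826584 + 376996) - 373801 = 1/1203580 - 373801 = -449899407579/1203580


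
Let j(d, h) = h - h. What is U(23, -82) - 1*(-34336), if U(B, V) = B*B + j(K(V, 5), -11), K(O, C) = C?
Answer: 34865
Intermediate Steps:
j(d, h) = 0
U(B, V) = B**2 (U(B, V) = B*B + 0 = B**2 + 0 = B**2)
U(23, -82) - 1*(-34336) = 23**2 - 1*(-34336) = 529 + 34336 = 34865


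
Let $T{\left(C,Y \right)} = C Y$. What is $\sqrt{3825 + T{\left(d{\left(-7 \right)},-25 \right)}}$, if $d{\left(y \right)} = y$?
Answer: $20 \sqrt{10} \approx 63.246$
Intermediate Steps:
$\sqrt{3825 + T{\left(d{\left(-7 \right)},-25 \right)}} = \sqrt{3825 - -175} = \sqrt{3825 + 175} = \sqrt{4000} = 20 \sqrt{10}$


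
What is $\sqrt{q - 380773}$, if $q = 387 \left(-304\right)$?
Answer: $i \sqrt{498421} \approx 705.99 i$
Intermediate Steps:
$q = -117648$
$\sqrt{q - 380773} = \sqrt{-117648 - 380773} = \sqrt{-498421} = i \sqrt{498421}$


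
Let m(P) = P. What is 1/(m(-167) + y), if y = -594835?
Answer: -1/595002 ≈ -1.6807e-6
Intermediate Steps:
1/(m(-167) + y) = 1/(-167 - 594835) = 1/(-595002) = -1/595002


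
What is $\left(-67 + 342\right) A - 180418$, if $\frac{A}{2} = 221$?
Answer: $-58868$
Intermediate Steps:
$A = 442$ ($A = 2 \cdot 221 = 442$)
$\left(-67 + 342\right) A - 180418 = \left(-67 + 342\right) 442 - 180418 = 275 \cdot 442 - 180418 = 121550 - 180418 = -58868$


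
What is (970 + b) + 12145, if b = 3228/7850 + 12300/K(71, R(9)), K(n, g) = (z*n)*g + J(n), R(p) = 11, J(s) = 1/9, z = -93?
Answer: 8412630249961/641439200 ≈ 13115.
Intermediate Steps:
J(s) = ⅑
K(n, g) = ⅑ - 93*g*n (K(n, g) = (-93*n)*g + ⅑ = -93*g*n + ⅑ = ⅑ - 93*g*n)
b = 155141961/641439200 (b = 3228/7850 + 12300/(⅑ - 93*11*71) = 3228*(1/7850) + 12300/(⅑ - 72633) = 1614/3925 + 12300/(-653696/9) = 1614/3925 + 12300*(-9/653696) = 1614/3925 - 27675/163424 = 155141961/641439200 ≈ 0.24187)
(970 + b) + 12145 = (970 + 155141961/641439200) + 12145 = 622351165961/641439200 + 12145 = 8412630249961/641439200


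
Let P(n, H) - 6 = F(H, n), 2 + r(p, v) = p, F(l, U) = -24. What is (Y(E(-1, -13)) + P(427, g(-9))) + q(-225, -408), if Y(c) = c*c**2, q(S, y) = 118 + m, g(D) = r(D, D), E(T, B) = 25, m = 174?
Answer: 15899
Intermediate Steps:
r(p, v) = -2 + p
g(D) = -2 + D
P(n, H) = -18 (P(n, H) = 6 - 24 = -18)
q(S, y) = 292 (q(S, y) = 118 + 174 = 292)
Y(c) = c**3
(Y(E(-1, -13)) + P(427, g(-9))) + q(-225, -408) = (25**3 - 18) + 292 = (15625 - 18) + 292 = 15607 + 292 = 15899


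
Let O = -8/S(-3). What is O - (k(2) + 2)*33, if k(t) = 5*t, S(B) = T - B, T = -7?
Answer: -394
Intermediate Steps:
S(B) = -7 - B
O = 2 (O = -8/(-7 - 1*(-3)) = -8/(-7 + 3) = -8/(-4) = -8*(-¼) = 2)
O - (k(2) + 2)*33 = 2 - (5*2 + 2)*33 = 2 - (10 + 2)*33 = 2 - 1*12*33 = 2 - 12*33 = 2 - 396 = -394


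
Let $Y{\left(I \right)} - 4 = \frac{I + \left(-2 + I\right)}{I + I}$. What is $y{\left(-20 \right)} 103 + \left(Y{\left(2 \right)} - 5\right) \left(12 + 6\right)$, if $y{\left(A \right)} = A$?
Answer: $-2069$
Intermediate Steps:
$Y{\left(I \right)} = 4 + \frac{-2 + 2 I}{2 I}$ ($Y{\left(I \right)} = 4 + \frac{I + \left(-2 + I\right)}{I + I} = 4 + \frac{-2 + 2 I}{2 I}$)
$y{\left(-20 \right)} 103 + \left(Y{\left(2 \right)} - 5\right) \left(12 + 6\right) = \left(-20\right) 103 + \left(\left(5 - \frac{1}{2}\right) - 5\right) \left(12 + 6\right) = -2060 + \left(\left(5 - \frac{1}{2}\right) - 5\right) 18 = -2060 + \left(\frac{9}{2} - 5\right) 18 = -2060 - 9 = -2069$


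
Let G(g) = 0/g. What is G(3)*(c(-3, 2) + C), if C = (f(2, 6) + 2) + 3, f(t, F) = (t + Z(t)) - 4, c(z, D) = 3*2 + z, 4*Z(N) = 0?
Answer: 0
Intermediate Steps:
G(g) = 0
Z(N) = 0 (Z(N) = (¼)*0 = 0)
c(z, D) = 6 + z
f(t, F) = -4 + t (f(t, F) = (t + 0) - 4 = t - 4 = -4 + t)
C = 3 (C = ((-4 + 2) + 2) + 3 = (-2 + 2) + 3 = 0 + 3 = 3)
G(3)*(c(-3, 2) + C) = 0*((6 - 3) + 3) = 0*(3 + 3) = 0*6 = 0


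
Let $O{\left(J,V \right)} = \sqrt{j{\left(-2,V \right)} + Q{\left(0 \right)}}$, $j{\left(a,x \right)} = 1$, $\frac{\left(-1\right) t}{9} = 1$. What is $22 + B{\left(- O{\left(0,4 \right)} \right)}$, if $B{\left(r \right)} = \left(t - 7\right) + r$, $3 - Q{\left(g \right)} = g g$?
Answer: $4$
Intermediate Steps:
$t = -9$ ($t = \left(-9\right) 1 = -9$)
$Q{\left(g \right)} = 3 - g^{2}$ ($Q{\left(g \right)} = 3 - g g = 3 - g^{2}$)
$O{\left(J,V \right)} = 2$ ($O{\left(J,V \right)} = \sqrt{1 + \left(3 - 0^{2}\right)} = \sqrt{1 + \left(3 - 0\right)} = \sqrt{1 + \left(3 + 0\right)} = \sqrt{1 + 3} = \sqrt{4} = 2$)
$B{\left(r \right)} = -16 + r$ ($B{\left(r \right)} = \left(-9 - 7\right) + r = -16 + r$)
$22 + B{\left(- O{\left(0,4 \right)} \right)} = 22 - 18 = 4$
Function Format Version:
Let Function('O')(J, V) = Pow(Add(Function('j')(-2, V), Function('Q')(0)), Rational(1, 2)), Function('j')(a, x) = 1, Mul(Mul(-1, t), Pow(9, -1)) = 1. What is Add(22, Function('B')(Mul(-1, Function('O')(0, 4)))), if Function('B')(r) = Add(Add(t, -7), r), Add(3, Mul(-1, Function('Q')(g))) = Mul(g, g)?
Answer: 4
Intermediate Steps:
t = -9 (t = Mul(-9, 1) = -9)
Function('Q')(g) = Add(3, Mul(-1, Pow(g, 2))) (Function('Q')(g) = Add(3, Mul(-1, Mul(g, g))) = Add(3, Mul(-1, Pow(g, 2))))
Function('O')(J, V) = 2 (Function('O')(J, V) = Pow(Add(1, Add(3, Mul(-1, Pow(0, 2)))), Rational(1, 2)) = Pow(Add(1, Add(3, Mul(-1, 0))), Rational(1, 2)) = Pow(Add(1, Add(3, 0)), Rational(1, 2)) = Pow(Add(1, 3), Rational(1, 2)) = Pow(4, Rational(1, 2)) = 2)
Function('B')(r) = Add(-16, r) (Function('B')(r) = Add(Add(-9, -7), r) = Add(-16, r))
Add(22, Function('B')(Mul(-1, Function('O')(0, 4)))) = Add(22, Add(-16, Mul(-1, 2))) = Add(22, Add(-16, -2)) = Add(22, -18) = 4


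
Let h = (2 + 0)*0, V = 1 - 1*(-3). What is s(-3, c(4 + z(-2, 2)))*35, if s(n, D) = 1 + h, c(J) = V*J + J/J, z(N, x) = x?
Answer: 35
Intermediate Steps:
V = 4 (V = 1 + 3 = 4)
c(J) = 1 + 4*J (c(J) = 4*J + J/J = 4*J + 1 = 1 + 4*J)
h = 0 (h = 2*0 = 0)
s(n, D) = 1 (s(n, D) = 1 + 0 = 1)
s(-3, c(4 + z(-2, 2)))*35 = 1*35 = 35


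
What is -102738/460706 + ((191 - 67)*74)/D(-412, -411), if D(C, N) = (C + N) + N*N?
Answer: -3260653517/19360939297 ≈ -0.16841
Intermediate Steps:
D(C, N) = C + N + N² (D(C, N) = (C + N) + N² = C + N + N²)
-102738/460706 + ((191 - 67)*74)/D(-412, -411) = -102738/460706 + ((191 - 67)*74)/(-412 - 411 + (-411)²) = -102738*1/460706 + (124*74)/(-412 - 411 + 168921) = -51369/230353 + 9176/168098 = -51369/230353 + 9176*(1/168098) = -51369/230353 + 4588/84049 = -3260653517/19360939297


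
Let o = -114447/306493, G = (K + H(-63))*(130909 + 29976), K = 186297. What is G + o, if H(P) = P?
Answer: 9183222062170923/306493 ≈ 2.9962e+10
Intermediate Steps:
G = 29962257090 (G = (186297 - 63)*(130909 + 29976) = 186234*160885 = 29962257090)
o = -114447/306493 (o = -114447*1/306493 = -114447/306493 ≈ -0.37341)
G + o = 29962257090 - 114447/306493 = 9183222062170923/306493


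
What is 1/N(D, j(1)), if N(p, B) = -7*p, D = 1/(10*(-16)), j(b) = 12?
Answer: 160/7 ≈ 22.857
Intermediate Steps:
D = -1/160 (D = 1/(-160) = -1/160 ≈ -0.0062500)
1/N(D, j(1)) = 1/(-7*(-1/160)) = 1/(7/160) = 160/7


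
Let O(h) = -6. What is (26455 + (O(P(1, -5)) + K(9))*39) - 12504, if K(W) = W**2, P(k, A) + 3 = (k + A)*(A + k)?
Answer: 16876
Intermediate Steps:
P(k, A) = -3 + (A + k)**2 (P(k, A) = -3 + (k + A)*(A + k) = -3 + (A + k)*(A + k) = -3 + (A + k)**2)
(26455 + (O(P(1, -5)) + K(9))*39) - 12504 = (26455 + (-6 + 9**2)*39) - 12504 = (26455 + (-6 + 81)*39) - 12504 = (26455 + 75*39) - 12504 = (26455 + 2925) - 12504 = 29380 - 12504 = 16876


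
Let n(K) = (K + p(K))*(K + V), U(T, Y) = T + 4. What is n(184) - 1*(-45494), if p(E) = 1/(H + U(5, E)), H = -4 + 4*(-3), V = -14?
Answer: 537248/7 ≈ 76750.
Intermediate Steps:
H = -16 (H = -4 - 12 = -16)
U(T, Y) = 4 + T
p(E) = -⅐ (p(E) = 1/(-16 + (4 + 5)) = 1/(-16 + 9) = 1/(-7) = -⅐)
n(K) = (-14 + K)*(-⅐ + K) (n(K) = (K - ⅐)*(K - 14) = (-⅐ + K)*(-14 + K) = (-14 + K)*(-⅐ + K))
n(184) - 1*(-45494) = (2 + 184² - 99/7*184) - 1*(-45494) = (2 + 33856 - 18216/7) + 45494 = 218790/7 + 45494 = 537248/7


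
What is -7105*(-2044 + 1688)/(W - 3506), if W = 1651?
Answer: -72268/53 ≈ -1363.5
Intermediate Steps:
-7105*(-2044 + 1688)/(W - 3506) = -7105*(-2044 + 1688)/(1651 - 3506) = -7105/((-1855/(-356))) = -7105/((-1855*(-1/356))) = -7105/1855/356 = -7105*356/1855 = -72268/53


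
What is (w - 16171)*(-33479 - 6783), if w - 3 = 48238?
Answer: -1291202340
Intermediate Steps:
w = 48241 (w = 3 + 48238 = 48241)
(w - 16171)*(-33479 - 6783) = (48241 - 16171)*(-33479 - 6783) = 32070*(-40262) = -1291202340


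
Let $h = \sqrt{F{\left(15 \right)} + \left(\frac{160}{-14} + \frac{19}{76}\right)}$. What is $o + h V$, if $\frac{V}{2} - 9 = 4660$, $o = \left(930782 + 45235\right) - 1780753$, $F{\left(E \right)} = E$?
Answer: $-804736 + 667 \sqrt{749} \approx -7.8648 \cdot 10^{5}$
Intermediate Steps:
$o = -804736$ ($o = 976017 - 1780753 = -804736$)
$h = \frac{\sqrt{749}}{14}$ ($h = \sqrt{15 + \left(\frac{160}{-14} + \frac{19}{76}\right)} = \sqrt{15 + \left(160 \left(- \frac{1}{14}\right) + 19 \cdot \frac{1}{76}\right)} = \sqrt{15 + \left(- \frac{80}{7} + \frac{1}{4}\right)} = \sqrt{15 - \frac{313}{28}} = \sqrt{\frac{107}{28}} = \frac{\sqrt{749}}{14} \approx 1.9548$)
$V = 9338$ ($V = 18 + 2 \cdot 4660 = 18 + 9320 = 9338$)
$o + h V = -804736 + \frac{\sqrt{749}}{14} \cdot 9338 = -804736 + 667 \sqrt{749}$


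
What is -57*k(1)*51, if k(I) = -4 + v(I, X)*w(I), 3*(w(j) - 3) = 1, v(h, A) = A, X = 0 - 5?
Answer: 60078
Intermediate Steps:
X = -5
w(j) = 10/3 (w(j) = 3 + (⅓)*1 = 3 + ⅓ = 10/3)
k(I) = -62/3 (k(I) = -4 - 5*10/3 = -4 - 50/3 = -62/3)
-57*k(1)*51 = -57*(-62/3)*51 = 1178*51 = 60078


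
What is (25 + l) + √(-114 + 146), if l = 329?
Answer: 354 + 4*√2 ≈ 359.66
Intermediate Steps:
(25 + l) + √(-114 + 146) = (25 + 329) + √(-114 + 146) = 354 + √32 = 354 + 4*√2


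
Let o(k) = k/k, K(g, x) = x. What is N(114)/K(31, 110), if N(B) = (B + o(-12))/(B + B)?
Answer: 23/5016 ≈ 0.0045853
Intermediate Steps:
o(k) = 1
N(B) = (1 + B)/(2*B) (N(B) = (B + 1)/(B + B) = (1 + B)/((2*B)) = (1 + B)*(1/(2*B)) = (1 + B)/(2*B))
N(114)/K(31, 110) = ((½)*(1 + 114)/114)/110 = ((½)*(1/114)*115)*(1/110) = (115/228)*(1/110) = 23/5016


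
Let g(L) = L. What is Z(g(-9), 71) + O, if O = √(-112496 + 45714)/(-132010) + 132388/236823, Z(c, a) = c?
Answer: -1999019/236823 - I*√66782/132010 ≈ -8.441 - 0.0019576*I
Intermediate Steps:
O = 132388/236823 - I*√66782/132010 (O = √(-66782)*(-1/132010) + 132388*(1/236823) = (I*√66782)*(-1/132010) + 132388/236823 = -I*√66782/132010 + 132388/236823 = 132388/236823 - I*√66782/132010 ≈ 0.55902 - 0.0019576*I)
Z(g(-9), 71) + O = -9 + (132388/236823 - I*√66782/132010) = -1999019/236823 - I*√66782/132010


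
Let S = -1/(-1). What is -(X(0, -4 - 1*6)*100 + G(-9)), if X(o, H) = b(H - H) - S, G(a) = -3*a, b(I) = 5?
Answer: -427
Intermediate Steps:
S = 1 (S = -1*(-1) = 1)
X(o, H) = 4 (X(o, H) = 5 - 1*1 = 5 - 1 = 4)
-(X(0, -4 - 1*6)*100 + G(-9)) = -(4*100 - 3*(-9)) = -(400 + 27) = -1*427 = -427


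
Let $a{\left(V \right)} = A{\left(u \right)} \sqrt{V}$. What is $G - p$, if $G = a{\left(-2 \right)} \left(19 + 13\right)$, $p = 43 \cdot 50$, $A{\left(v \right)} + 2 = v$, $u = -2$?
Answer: $-2150 - 128 i \sqrt{2} \approx -2150.0 - 181.02 i$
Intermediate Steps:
$A{\left(v \right)} = -2 + v$
$a{\left(V \right)} = - 4 \sqrt{V}$ ($a{\left(V \right)} = \left(-2 - 2\right) \sqrt{V} = - 4 \sqrt{V}$)
$p = 2150$
$G = - 128 i \sqrt{2}$ ($G = - 4 \sqrt{-2} \left(19 + 13\right) = - 4 i \sqrt{2} \cdot 32 = - 128 i \sqrt{2} \approx - 181.02 i$)
$G - p = - 128 i \sqrt{2} - 2150 = -2150 - 128 i \sqrt{2}$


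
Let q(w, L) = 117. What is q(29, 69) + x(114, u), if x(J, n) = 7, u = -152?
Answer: 124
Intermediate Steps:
q(29, 69) + x(114, u) = 117 + 7 = 124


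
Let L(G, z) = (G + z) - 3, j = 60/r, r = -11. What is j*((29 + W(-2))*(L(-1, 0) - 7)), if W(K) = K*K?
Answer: 1980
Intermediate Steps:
W(K) = K**2
j = -60/11 (j = 60/(-11) = 60*(-1/11) = -60/11 ≈ -5.4545)
L(G, z) = -3 + G + z
j*((29 + W(-2))*(L(-1, 0) - 7)) = -60*(29 + (-2)**2)*((-3 - 1 + 0) - 7)/11 = -60*(29 + 4)*(-4 - 7)/11 = -180*(-11) = -60/11*(-363) = 1980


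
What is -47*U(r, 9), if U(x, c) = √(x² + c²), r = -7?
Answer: -47*√130 ≈ -535.88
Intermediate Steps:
U(x, c) = √(c² + x²)
-47*U(r, 9) = -47*√(9² + (-7)²) = -47*√(81 + 49) = -47*√130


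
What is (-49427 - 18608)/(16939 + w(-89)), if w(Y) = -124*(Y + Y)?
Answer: -68035/39011 ≈ -1.7440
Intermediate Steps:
w(Y) = -248*Y
(-49427 - 18608)/(16939 + w(-89)) = (-49427 - 18608)/(16939 - 248*(-89)) = -68035/(16939 + 22072) = -68035/39011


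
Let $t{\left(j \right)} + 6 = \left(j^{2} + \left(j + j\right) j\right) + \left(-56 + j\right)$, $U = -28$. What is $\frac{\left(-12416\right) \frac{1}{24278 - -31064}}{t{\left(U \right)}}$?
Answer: $- \frac{3104}{31295901} \approx -9.9182 \cdot 10^{-5}$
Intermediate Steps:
$t{\left(j \right)} = -62 + j + 3 j^{2}$ ($t{\left(j \right)} = -6 + \left(\left(j^{2} + \left(j + j\right) j\right) + \left(-56 + j\right)\right) = -6 + \left(\left(j^{2} + 2 j j\right) + \left(-56 + j\right)\right) = -6 + \left(\left(j^{2} + 2 j^{2}\right) + \left(-56 + j\right)\right) = -6 + \left(3 j^{2} + \left(-56 + j\right)\right) = -6 + \left(-56 + j + 3 j^{2}\right) = -62 + j + 3 j^{2}$)
$\frac{\left(-12416\right) \frac{1}{24278 - -31064}}{t{\left(U \right)}} = \frac{\left(-12416\right) \frac{1}{24278 - -31064}}{-62 - 28 + 3 \left(-28\right)^{2}} = \frac{\left(-12416\right) \frac{1}{24278 + 31064}}{-62 - 28 + 3 \cdot 784} = \frac{\left(-12416\right) \frac{1}{55342}}{-62 - 28 + 2352} = \frac{\left(-12416\right) \frac{1}{55342}}{2262} = \left(- \frac{6208}{27671}\right) \frac{1}{2262} = - \frac{3104}{31295901}$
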